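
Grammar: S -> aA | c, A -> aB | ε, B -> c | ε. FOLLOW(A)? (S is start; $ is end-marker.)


$ ∈ FOLLOW(S). For each A -> αBβ: add FIRST(β)\{ε} to FOLLOW(B); if β nullable, add FOLLOW(A).
FOLLOW(A) = {$}


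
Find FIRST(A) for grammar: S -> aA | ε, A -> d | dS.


Per alternative of A: FIRST(d) = {d}; FIRST(dS) = {d}
FIRST(A) = {d}


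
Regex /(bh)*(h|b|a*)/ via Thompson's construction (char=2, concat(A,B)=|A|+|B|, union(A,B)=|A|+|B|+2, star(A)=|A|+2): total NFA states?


Syntax tree has 5 char leaf(s), 2 union(s), 2 star(s)
chars contribute 5×2 = 10; each union adds +2; each star adds +2
Total: 10 + 4 + 4 = 18 states


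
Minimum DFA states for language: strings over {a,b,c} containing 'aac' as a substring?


KMP-style automaton: 3 progress states + 1 absorbing accept = 4
Minimal DFA: 4 states


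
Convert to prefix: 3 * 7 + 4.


left-to-right (same/higher precedence on left): tree is (+ (* 3 7) 4)
Prefix: + * 3 7 4


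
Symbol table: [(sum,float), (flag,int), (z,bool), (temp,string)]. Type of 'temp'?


Lookup 'temp' → type string


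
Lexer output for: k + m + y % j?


Scan left to right, longest-match per lexeme
Tokens: ID(k), OP(+), ID(m), OP(+), ID(y), OP(%), ID(j)


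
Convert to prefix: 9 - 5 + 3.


left-to-right (same/higher precedence on left): tree is (+ (- 9 5) 3)
Prefix: + - 9 5 3


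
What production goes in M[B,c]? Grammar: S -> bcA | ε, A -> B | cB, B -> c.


For [B, c]: 'c' ∈ FIRST(c)
Entry: B -> c


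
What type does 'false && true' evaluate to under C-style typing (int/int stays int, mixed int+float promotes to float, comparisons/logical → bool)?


Operand types: bool && bool
Rule: logical operators take bool operands and yield bool
Result type: bool


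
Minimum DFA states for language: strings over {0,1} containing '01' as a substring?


KMP-style automaton: 2 progress states + 1 absorbing accept = 3
Minimal DFA: 3 states


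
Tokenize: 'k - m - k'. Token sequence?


Scan left to right, longest-match per lexeme
Tokens: ID(k), OP(-), ID(m), OP(-), ID(k)


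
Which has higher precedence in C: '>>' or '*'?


'*' is multiplicative (level 10); '>>' is shift (level 8)
Higher level binds tighter
'*' has higher precedence than '>>'


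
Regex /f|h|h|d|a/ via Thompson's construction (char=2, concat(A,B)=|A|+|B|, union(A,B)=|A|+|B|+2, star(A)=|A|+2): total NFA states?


Syntax tree has 5 char leaf(s), 4 union(s), 0 star(s)
chars contribute 5×2 = 10; each union adds +2; each star adds +2
Total: 10 + 8 + 0 = 18 states


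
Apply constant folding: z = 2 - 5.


2 - 5 = -3 at compile time
Optimized: z = -3


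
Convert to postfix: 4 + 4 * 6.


* has higher precedence, evaluate 4*6 first
Postfix: 4 4 6 * +


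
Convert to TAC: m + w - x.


Break into single-operator statements:
t1 = m + w
t2 = t1 - x


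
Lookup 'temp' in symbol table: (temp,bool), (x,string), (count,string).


Lookup 'temp' → type bool


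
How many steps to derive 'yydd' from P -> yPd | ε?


Derivation: P => yPd => yyPdd => yydd
Steps: 3


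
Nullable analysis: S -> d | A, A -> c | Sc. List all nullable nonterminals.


A nonterminal is nullable iff some alternative derives ε (directly, or every symbol in it is nullable)
Nullable: {}


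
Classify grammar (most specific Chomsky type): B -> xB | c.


Right-linear: every RHS is a terminal or a terminal followed by one nonterminal
Classification: Type 3 (Regular)


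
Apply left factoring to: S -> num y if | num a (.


Common prefix: 'num'
Factored: S -> num S', S' -> y if | a (


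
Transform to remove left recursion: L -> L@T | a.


Left-recursive alternatives: L@T; non-recursive: a
Introduce L': L -> aL', L' -> @TL' | ε


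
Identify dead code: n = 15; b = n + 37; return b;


n is read by b's definition; b is returned
No dead code


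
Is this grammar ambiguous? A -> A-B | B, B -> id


precedence layered via separate nonterminal B: deterministic
Unambiguous


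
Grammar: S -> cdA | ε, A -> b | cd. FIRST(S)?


Per alternative of S: FIRST(cdA) = {c}; FIRST(ε) = {ε}
FIRST(S) = {c, ε}


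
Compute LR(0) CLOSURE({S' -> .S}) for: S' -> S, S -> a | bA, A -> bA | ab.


Start: S' -> .S
For each item with dot before a nonterminal B, add B -> .γ for every B-production
Closure: [S' -> .S, S -> .a, S -> .bA]


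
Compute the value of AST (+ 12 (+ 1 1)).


Evaluate inner: (+ 1 1) = 2
Evaluate root: (+ 12 2) = 14
Result: 14


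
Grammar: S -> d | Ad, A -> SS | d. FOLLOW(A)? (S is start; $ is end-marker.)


$ ∈ FOLLOW(S). For each A -> αBβ: add FIRST(β)\{ε} to FOLLOW(B); if β nullable, add FOLLOW(A).
FOLLOW(A) = {d}


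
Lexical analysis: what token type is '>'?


Pattern: operator symbol
Type: OPERATOR


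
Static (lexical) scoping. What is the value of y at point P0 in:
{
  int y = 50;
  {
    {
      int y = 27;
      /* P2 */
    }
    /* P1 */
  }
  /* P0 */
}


y declared in the same block as P0
y = 50


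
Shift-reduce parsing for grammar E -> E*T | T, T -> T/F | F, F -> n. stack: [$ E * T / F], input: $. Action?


handle 'T/F' on top
Action: reduce (T -> T/F)


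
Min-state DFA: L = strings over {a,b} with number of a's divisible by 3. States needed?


Track (count of a) mod 3: states 0..2, accept at 0
Minimal DFA: 3 states


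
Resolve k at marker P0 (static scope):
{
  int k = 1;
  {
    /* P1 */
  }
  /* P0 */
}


k declared in the same block as P0
k = 1


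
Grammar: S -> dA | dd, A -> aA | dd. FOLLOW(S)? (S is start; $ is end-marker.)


$ ∈ FOLLOW(S). For each A -> αBβ: add FIRST(β)\{ε} to FOLLOW(B); if β nullable, add FOLLOW(A).
FOLLOW(S) = {$}


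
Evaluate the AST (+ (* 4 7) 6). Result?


Evaluate inner: (* 4 7) = 28
Evaluate root: (+ 28 6) = 34
Result: 34


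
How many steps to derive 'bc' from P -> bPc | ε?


Derivation: P => bPc => bc
Steps: 2


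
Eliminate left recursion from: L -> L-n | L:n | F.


Left-recursive alternatives: L-n, L:n; non-recursive: F
Introduce L': L -> FL', L' -> -nL' | :nL' | ε


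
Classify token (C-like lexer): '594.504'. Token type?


Pattern: digits with a decimal point
Type: FLOAT_LITERAL


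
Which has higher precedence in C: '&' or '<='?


'<=' is relational (level 7); '&' is bitwise AND (level 5)
Higher level binds tighter
'<=' has higher precedence than '&'


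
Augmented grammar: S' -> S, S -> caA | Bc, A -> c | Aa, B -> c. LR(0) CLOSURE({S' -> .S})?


Start: S' -> .S
For each item with dot before a nonterminal B, add B -> .γ for every B-production
Closure: [S' -> .S, S -> .caA, S -> .Bc, B -> .c]


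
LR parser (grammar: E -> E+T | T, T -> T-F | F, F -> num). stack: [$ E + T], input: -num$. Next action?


'-' can extend T; shift to build T -> T-F
Action: shift


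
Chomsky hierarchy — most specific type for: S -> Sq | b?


Left-linear: every RHS is a terminal or one nonterminal followed by a terminal
Classification: Type 3 (Regular)


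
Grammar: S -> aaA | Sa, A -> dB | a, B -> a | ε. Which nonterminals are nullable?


A nonterminal is nullable iff some alternative derives ε (directly, or every symbol in it is nullable)
Nullable: {B}


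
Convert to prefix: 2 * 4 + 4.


left-to-right (same/higher precedence on left): tree is (+ (* 2 4) 4)
Prefix: + * 2 4 4


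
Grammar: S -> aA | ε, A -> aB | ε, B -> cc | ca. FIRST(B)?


Per alternative of B: FIRST(cc) = {c}; FIRST(ca) = {c}
FIRST(B) = {c}


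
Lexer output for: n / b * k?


Scan left to right, longest-match per lexeme
Tokens: ID(n), OP(/), ID(b), OP(*), ID(k)


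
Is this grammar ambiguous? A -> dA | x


right-linear, alternatives start with distinct terminals 'd' vs 'x': unique leftmost derivation
Unambiguous


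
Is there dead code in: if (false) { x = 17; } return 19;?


condition is constant false, so the whole block is unreachable
Dead: 'if (false) { x = 17; }'


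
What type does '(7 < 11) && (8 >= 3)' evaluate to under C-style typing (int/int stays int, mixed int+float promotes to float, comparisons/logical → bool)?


Operand types: bool && bool
Rule: logical operators take bool operands and yield bool
Result type: bool


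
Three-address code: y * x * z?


Break into single-operator statements:
t1 = y * x
t2 = t1 * z


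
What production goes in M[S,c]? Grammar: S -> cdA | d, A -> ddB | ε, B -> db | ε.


For [S, c]: 'c' ∈ FIRST(cdA)
Entry: S -> cdA


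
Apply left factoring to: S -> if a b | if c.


Common prefix: 'if'
Factored: S -> if S', S' -> a b | c


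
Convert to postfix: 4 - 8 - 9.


Left to right (same or higher precedence on left)
Postfix: 4 8 - 9 -


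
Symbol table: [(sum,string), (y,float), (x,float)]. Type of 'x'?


Lookup 'x' → type float


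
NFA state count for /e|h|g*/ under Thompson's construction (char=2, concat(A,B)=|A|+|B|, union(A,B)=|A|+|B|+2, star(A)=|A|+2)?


Syntax tree has 3 char leaf(s), 2 union(s), 1 star(s)
chars contribute 3×2 = 6; each union adds +2; each star adds +2
Total: 6 + 4 + 2 = 12 states


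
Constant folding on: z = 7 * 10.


7 * 10 = 70 at compile time
Optimized: z = 70


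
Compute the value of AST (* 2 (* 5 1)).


Evaluate inner: (* 5 1) = 5
Evaluate root: (* 2 5) = 10
Result: 10


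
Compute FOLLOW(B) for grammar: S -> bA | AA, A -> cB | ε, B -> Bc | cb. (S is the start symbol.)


$ ∈ FOLLOW(S). For each A -> αBβ: add FIRST(β)\{ε} to FOLLOW(B); if β nullable, add FOLLOW(A).
FOLLOW(B) = {$, c}


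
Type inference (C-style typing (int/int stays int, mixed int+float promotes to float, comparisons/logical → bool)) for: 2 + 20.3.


Operand types: int + float
Rule: mixed int/float promotes to float; int/int stays int
Result type: float


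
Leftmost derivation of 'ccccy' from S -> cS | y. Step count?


Derivation: S => cS => ccS => cccS => ccccS => ccccy
Steps: 5


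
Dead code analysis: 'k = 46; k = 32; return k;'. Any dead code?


first assignment to k is overwritten before any read
Dead: 'k = 46'


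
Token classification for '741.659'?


Pattern: digits with a decimal point
Type: FLOAT_LITERAL


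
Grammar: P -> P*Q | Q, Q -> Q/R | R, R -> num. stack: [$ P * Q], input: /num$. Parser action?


'/' can extend Q; shift to build Q -> Q/R
Action: shift


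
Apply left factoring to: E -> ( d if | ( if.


Common prefix: '('
Factored: E -> ( E', E' -> d if | if


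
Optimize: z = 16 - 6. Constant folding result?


16 - 6 = 10 at compile time
Optimized: z = 10


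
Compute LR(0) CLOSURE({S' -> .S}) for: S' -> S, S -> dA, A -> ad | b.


Start: S' -> .S
For each item with dot before a nonterminal B, add B -> .γ for every B-production
Closure: [S' -> .S, S -> .dA]


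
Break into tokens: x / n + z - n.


Scan left to right, longest-match per lexeme
Tokens: ID(x), OP(/), ID(n), OP(+), ID(z), OP(-), ID(n)


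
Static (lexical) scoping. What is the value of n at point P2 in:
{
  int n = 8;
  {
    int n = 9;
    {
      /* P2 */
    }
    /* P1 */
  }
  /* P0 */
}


P2's block does not declare n; resolves to the enclosing declaration at depth 1
n = 9


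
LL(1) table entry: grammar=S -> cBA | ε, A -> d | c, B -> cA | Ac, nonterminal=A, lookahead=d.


For [A, d]: 'd' ∈ FIRST(d)
Entry: A -> d


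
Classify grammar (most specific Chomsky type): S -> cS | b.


Right-linear: every RHS is a terminal or a terminal followed by one nonterminal
Classification: Type 3 (Regular)


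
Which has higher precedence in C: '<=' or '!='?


'<=' is relational (level 7); '!=' is equality (level 6)
Higher level binds tighter
'<=' has higher precedence than '!='


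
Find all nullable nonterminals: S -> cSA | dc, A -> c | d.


A nonterminal is nullable iff some alternative derives ε (directly, or every symbol in it is nullable)
Nullable: {}


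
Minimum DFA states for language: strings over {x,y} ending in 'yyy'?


Track the longest suffix of input matching a prefix of 'yyy': 4 classes (prefixes of length 0..3)
Minimal DFA: 4 states


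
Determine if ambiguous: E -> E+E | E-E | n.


'n+n-n' has two parse trees (no precedence encoded between + and -)
Ambiguous


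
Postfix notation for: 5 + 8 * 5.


* has higher precedence, evaluate 8*5 first
Postfix: 5 8 5 * +


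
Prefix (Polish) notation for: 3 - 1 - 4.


left-to-right (same/higher precedence on left): tree is (- (- 3 1) 4)
Prefix: - - 3 1 4


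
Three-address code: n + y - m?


Break into single-operator statements:
t1 = n + y
t2 = t1 - m


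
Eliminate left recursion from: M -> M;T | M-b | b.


Left-recursive alternatives: M;T, M-b; non-recursive: b
Introduce M': M -> bM', M' -> ;TM' | -bM' | ε


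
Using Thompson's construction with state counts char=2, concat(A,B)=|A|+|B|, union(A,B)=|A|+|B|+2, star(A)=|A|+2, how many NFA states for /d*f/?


Syntax tree has 2 char leaf(s), 0 union(s), 1 star(s)
chars contribute 2×2 = 4; each union adds +2; each star adds +2
Total: 4 + 0 + 2 = 6 states


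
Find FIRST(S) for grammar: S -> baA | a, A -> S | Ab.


Per alternative of S: FIRST(baA) = {b}; FIRST(a) = {a}
FIRST(S) = {a, b}


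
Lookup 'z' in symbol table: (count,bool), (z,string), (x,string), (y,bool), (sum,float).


Lookup 'z' → type string


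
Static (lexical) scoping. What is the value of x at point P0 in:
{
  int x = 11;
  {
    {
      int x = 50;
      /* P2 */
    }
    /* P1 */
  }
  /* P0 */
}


x declared in the same block as P0
x = 11


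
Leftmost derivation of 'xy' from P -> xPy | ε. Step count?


Derivation: P => xPy => xy
Steps: 2


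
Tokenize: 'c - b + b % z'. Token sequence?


Scan left to right, longest-match per lexeme
Tokens: ID(c), OP(-), ID(b), OP(+), ID(b), OP(%), ID(z)


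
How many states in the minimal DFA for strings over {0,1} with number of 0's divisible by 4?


Track (count of 0) mod 4: states 0..3, accept at 0
Minimal DFA: 4 states


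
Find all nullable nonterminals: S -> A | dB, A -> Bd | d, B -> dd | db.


A nonterminal is nullable iff some alternative derives ε (directly, or every symbol in it is nullable)
Nullable: {}


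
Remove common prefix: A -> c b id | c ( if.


Common prefix: 'c'
Factored: A -> c A', A' -> b id | ( if


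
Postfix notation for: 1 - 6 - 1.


Left to right (same or higher precedence on left)
Postfix: 1 6 - 1 -


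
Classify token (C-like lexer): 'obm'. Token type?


Pattern: letter/underscore followed by alphanumerics, not a keyword
Type: IDENTIFIER


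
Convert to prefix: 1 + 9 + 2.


left-to-right (same/higher precedence on left): tree is (+ (+ 1 9) 2)
Prefix: + + 1 9 2


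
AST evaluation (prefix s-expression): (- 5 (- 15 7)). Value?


Evaluate inner: (- 15 7) = 8
Evaluate root: (- 5 8) = -3
Result: -3


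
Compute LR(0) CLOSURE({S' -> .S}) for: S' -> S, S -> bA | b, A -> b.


Start: S' -> .S
For each item with dot before a nonterminal B, add B -> .γ for every B-production
Closure: [S' -> .S, S -> .bA, S -> .b]


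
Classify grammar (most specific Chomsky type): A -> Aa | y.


Left-linear: every RHS is a terminal or one nonterminal followed by a terminal
Classification: Type 3 (Regular)


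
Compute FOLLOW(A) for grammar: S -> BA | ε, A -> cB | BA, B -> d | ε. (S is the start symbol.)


$ ∈ FOLLOW(S). For each A -> αBβ: add FIRST(β)\{ε} to FOLLOW(B); if β nullable, add FOLLOW(A).
FOLLOW(A) = {$}


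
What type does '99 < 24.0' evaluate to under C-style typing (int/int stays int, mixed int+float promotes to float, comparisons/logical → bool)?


Operand types: int < float
Rule: comparison yields bool
Result type: bool


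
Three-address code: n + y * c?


Break into single-operator statements:
t1 = y * c
t2 = n + t1


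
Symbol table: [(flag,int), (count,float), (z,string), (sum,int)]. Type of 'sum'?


Lookup 'sum' → type int


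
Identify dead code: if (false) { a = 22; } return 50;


condition is constant false, so the whole block is unreachable
Dead: 'if (false) { a = 22; }'


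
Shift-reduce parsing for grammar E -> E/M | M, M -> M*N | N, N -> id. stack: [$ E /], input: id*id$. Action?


no handle ('E/' is not any RHS); shift 'id'
Action: shift


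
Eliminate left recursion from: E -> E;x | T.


Left-recursive alternatives: E;x; non-recursive: T
Introduce E': E -> TE', E' -> ;xE' | ε


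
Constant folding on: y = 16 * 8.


16 * 8 = 128 at compile time
Optimized: y = 128


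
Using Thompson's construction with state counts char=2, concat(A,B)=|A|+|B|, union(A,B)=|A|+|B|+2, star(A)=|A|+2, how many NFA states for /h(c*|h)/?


Syntax tree has 3 char leaf(s), 1 union(s), 1 star(s)
chars contribute 3×2 = 6; each union adds +2; each star adds +2
Total: 6 + 2 + 2 = 10 states


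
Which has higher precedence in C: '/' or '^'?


'/' is multiplicative (level 10); '^' is bitwise XOR (level 4)
Higher level binds tighter
'/' has higher precedence than '^'


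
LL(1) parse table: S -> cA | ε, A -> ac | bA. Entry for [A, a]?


For [A, a]: 'a' ∈ FIRST(ac)
Entry: A -> ac


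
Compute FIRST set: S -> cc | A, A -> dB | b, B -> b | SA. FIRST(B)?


Per alternative of B: FIRST(b) = {b}; FIRST(SA) = {b, c, d}
FIRST(B) = {b, c, d}


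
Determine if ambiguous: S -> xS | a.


right-linear, alternatives start with distinct terminals 'x' vs 'a': unique leftmost derivation
Unambiguous


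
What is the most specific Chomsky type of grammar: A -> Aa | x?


Left-linear: every RHS is a terminal or one nonterminal followed by a terminal
Classification: Type 3 (Regular)


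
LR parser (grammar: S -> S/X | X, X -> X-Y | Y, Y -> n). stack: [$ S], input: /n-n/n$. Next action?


shift '/' to continue S -> S/X
Action: shift


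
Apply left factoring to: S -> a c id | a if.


Common prefix: 'a'
Factored: S -> a S', S' -> c id | if


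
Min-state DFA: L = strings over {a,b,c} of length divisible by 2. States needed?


Track length mod 2: states 0..1, accept at 0
Minimal DFA: 2 states


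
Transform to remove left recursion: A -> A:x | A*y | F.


Left-recursive alternatives: A:x, A*y; non-recursive: F
Introduce A': A -> FA', A' -> :xA' | *yA' | ε


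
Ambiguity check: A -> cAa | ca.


balanced c^n…a^n: each string has a unique parse
Unambiguous


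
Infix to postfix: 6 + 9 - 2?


Left to right (same or higher precedence on left)
Postfix: 6 9 + 2 -


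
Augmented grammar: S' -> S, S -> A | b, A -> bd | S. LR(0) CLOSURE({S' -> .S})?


Start: S' -> .S
For each item with dot before a nonterminal B, add B -> .γ for every B-production
Closure: [S' -> .S, S -> .A, S -> .b, A -> .bd, A -> .S]


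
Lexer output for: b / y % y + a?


Scan left to right, longest-match per lexeme
Tokens: ID(b), OP(/), ID(y), OP(%), ID(y), OP(+), ID(a)


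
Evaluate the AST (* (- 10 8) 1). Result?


Evaluate inner: (- 10 8) = 2
Evaluate root: (* 2 1) = 2
Result: 2


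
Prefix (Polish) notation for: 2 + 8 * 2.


'*' binds tighter: tree is (+ 2 (* 8 2))
Prefix: + 2 * 8 2


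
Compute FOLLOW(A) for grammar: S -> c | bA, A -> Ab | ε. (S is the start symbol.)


$ ∈ FOLLOW(S). For each A -> αBβ: add FIRST(β)\{ε} to FOLLOW(B); if β nullable, add FOLLOW(A).
FOLLOW(A) = {$, b}


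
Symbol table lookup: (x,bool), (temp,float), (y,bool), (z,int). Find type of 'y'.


Lookup 'y' → type bool


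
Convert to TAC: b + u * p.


Break into single-operator statements:
t1 = u * p
t2 = b + t1


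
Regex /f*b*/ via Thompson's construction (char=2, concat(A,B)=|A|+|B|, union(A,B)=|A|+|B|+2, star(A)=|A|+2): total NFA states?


Syntax tree has 2 char leaf(s), 0 union(s), 2 star(s)
chars contribute 2×2 = 4; each union adds +2; each star adds +2
Total: 4 + 0 + 4 = 8 states


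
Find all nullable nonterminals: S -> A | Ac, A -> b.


A nonterminal is nullable iff some alternative derives ε (directly, or every symbol in it is nullable)
Nullable: {}


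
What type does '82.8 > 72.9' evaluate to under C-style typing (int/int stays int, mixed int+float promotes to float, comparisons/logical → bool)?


Operand types: float > float
Rule: comparison yields bool
Result type: bool


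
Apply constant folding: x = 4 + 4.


4 + 4 = 8 at compile time
Optimized: x = 8


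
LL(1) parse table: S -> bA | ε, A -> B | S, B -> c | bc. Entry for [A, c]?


For [A, c]: 'c' ∈ FIRST(B)
Entry: A -> B


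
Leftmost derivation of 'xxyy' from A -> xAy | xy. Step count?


Derivation: A => xAy => xxyy
Steps: 2


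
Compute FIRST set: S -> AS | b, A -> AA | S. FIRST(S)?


Per alternative of S: FIRST(AS) = {b}; FIRST(b) = {b}
FIRST(S) = {b}


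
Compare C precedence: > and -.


'-' is additive (level 9); '>' is relational (level 7)
Higher level binds tighter
'-' has higher precedence than '>'


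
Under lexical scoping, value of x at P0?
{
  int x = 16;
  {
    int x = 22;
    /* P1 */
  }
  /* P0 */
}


x declared in the same block as P0
x = 16


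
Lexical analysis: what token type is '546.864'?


Pattern: digits with a decimal point
Type: FLOAT_LITERAL


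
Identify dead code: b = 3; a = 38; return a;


b is assigned but never read
Dead: 'b = 3'


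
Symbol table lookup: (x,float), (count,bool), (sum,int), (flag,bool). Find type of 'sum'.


Lookup 'sum' → type int


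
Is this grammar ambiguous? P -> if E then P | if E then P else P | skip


dangling else: 'if E then if E then skip else skip' parses two ways
Ambiguous


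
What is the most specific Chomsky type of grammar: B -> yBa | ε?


Single nonterminal LHS, but y^n a^n is not regular
Classification: Type 2 (Context-Free)


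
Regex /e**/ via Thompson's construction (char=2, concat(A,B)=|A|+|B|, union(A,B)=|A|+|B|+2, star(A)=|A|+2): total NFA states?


Syntax tree has 1 char leaf(s), 0 union(s), 2 star(s)
chars contribute 1×2 = 2; each union adds +2; each star adds +2
Total: 2 + 0 + 4 = 6 states


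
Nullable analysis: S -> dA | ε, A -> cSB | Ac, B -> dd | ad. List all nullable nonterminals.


A nonterminal is nullable iff some alternative derives ε (directly, or every symbol in it is nullable)
Nullable: {S}


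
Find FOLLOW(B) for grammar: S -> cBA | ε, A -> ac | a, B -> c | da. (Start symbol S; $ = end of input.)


$ ∈ FOLLOW(S). For each A -> αBβ: add FIRST(β)\{ε} to FOLLOW(B); if β nullable, add FOLLOW(A).
FOLLOW(B) = {a}


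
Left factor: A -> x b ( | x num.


Common prefix: 'x'
Factored: A -> x A', A' -> b ( | num


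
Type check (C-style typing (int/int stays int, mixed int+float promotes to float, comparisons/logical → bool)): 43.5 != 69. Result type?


Operand types: float != int
Rule: comparison yields bool
Result type: bool


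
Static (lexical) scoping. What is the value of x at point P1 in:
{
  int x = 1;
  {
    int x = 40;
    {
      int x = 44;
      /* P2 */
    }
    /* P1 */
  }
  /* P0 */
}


x declared in the same block as P1
x = 40


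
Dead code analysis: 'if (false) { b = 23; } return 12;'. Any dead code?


condition is constant false, so the whole block is unreachable
Dead: 'if (false) { b = 23; }'


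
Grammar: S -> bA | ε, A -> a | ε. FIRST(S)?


Per alternative of S: FIRST(bA) = {b}; FIRST(ε) = {ε}
FIRST(S) = {b, ε}


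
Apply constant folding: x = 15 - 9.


15 - 9 = 6 at compile time
Optimized: x = 6


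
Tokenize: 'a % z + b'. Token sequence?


Scan left to right, longest-match per lexeme
Tokens: ID(a), OP(%), ID(z), OP(+), ID(b)


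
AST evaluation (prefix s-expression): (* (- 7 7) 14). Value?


Evaluate inner: (- 7 7) = 0
Evaluate root: (* 0 14) = 0
Result: 0


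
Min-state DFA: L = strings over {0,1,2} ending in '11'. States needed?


Track the longest suffix of input matching a prefix of '11': 3 classes (prefixes of length 0..2)
Minimal DFA: 3 states


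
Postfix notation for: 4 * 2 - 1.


Left to right (same or higher precedence on left)
Postfix: 4 2 * 1 -


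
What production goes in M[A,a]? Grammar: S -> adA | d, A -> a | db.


For [A, a]: 'a' ∈ FIRST(a)
Entry: A -> a


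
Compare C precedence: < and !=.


'<' is relational (level 7); '!=' is equality (level 6)
Higher level binds tighter
'<' has higher precedence than '!='


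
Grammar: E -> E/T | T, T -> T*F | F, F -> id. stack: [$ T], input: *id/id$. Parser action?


shift '*' to continue T -> T*F
Action: shift


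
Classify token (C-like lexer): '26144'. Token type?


Pattern: digits only
Type: INTEGER_LITERAL


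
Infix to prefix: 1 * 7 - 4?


left-to-right (same/higher precedence on left): tree is (- (* 1 7) 4)
Prefix: - * 1 7 4


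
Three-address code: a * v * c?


Break into single-operator statements:
t1 = a * v
t2 = t1 * c


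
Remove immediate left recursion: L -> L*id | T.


Left-recursive alternatives: L*id; non-recursive: T
Introduce L': L -> TL', L' -> *idL' | ε


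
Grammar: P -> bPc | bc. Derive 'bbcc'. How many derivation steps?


Derivation: P => bPc => bbcc
Steps: 2


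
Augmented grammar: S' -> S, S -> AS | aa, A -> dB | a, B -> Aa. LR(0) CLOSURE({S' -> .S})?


Start: S' -> .S
For each item with dot before a nonterminal B, add B -> .γ for every B-production
Closure: [S' -> .S, S -> .AS, S -> .aa, A -> .dB, A -> .a]


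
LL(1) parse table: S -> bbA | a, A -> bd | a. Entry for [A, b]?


For [A, b]: 'b' ∈ FIRST(bd)
Entry: A -> bd


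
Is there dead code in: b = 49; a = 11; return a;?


b is assigned but never read
Dead: 'b = 49'


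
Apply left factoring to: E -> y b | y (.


Common prefix: 'y'
Factored: E -> y E', E' -> b | (


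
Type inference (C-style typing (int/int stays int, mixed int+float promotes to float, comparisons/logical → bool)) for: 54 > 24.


Operand types: int > int
Rule: comparison yields bool
Result type: bool


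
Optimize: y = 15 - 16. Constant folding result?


15 - 16 = -1 at compile time
Optimized: y = -1


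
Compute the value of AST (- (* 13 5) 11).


Evaluate inner: (* 13 5) = 65
Evaluate root: (- 65 11) = 54
Result: 54


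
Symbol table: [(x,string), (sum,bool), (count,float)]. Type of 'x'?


Lookup 'x' → type string


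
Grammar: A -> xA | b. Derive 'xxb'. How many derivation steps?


Derivation: A => xA => xxA => xxb
Steps: 3


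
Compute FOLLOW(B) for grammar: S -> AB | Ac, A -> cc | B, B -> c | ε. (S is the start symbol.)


$ ∈ FOLLOW(S). For each A -> αBβ: add FIRST(β)\{ε} to FOLLOW(B); if β nullable, add FOLLOW(A).
FOLLOW(B) = {$, c}


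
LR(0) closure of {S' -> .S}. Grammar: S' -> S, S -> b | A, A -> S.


Start: S' -> .S
For each item with dot before a nonterminal B, add B -> .γ for every B-production
Closure: [S' -> .S, S -> .b, S -> .A, A -> .S]


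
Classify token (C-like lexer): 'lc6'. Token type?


Pattern: letter/underscore followed by alphanumerics, not a keyword
Type: IDENTIFIER


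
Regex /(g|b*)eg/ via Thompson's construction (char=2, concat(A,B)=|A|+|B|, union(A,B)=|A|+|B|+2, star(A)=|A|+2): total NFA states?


Syntax tree has 4 char leaf(s), 1 union(s), 1 star(s)
chars contribute 4×2 = 8; each union adds +2; each star adds +2
Total: 8 + 2 + 2 = 12 states


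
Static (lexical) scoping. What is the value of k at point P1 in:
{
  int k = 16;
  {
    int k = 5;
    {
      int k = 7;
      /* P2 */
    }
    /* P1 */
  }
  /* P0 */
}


k declared in the same block as P1
k = 5


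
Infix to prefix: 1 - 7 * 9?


'*' binds tighter: tree is (- 1 (* 7 9))
Prefix: - 1 * 7 9


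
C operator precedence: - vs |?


'-' is additive (level 9); '|' is bitwise OR (level 3)
Higher level binds tighter
'-' has higher precedence than '|'


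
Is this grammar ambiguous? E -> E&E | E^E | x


'x&x^x' has two parse trees (no precedence encoded between & and ^)
Ambiguous


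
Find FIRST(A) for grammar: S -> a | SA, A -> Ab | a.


Per alternative of A: FIRST(Ab) = {a}; FIRST(a) = {a}
FIRST(A) = {a}


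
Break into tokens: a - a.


Scan left to right, longest-match per lexeme
Tokens: ID(a), OP(-), ID(a)


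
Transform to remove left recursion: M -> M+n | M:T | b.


Left-recursive alternatives: M+n, M:T; non-recursive: b
Introduce M': M -> bM', M' -> +nM' | :TM' | ε


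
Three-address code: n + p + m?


Break into single-operator statements:
t1 = n + p
t2 = t1 + m


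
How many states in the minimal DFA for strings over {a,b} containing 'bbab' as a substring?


KMP-style automaton: 4 progress states + 1 absorbing accept = 5
Minimal DFA: 5 states


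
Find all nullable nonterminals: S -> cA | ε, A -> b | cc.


A nonterminal is nullable iff some alternative derives ε (directly, or every symbol in it is nullable)
Nullable: {S}


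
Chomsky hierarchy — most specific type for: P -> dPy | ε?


Single nonterminal LHS, but d^n y^n is not regular
Classification: Type 2 (Context-Free)


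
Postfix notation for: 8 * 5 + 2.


Left to right (same or higher precedence on left)
Postfix: 8 5 * 2 +


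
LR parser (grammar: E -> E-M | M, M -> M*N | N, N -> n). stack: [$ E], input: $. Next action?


start symbol E on stack, input exhausted
Action: accept


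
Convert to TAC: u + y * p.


Break into single-operator statements:
t1 = y * p
t2 = u + t1


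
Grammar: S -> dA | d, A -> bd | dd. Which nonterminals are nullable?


A nonterminal is nullable iff some alternative derives ε (directly, or every symbol in it is nullable)
Nullable: {}


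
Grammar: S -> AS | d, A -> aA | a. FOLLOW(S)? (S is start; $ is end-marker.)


$ ∈ FOLLOW(S). For each A -> αBβ: add FIRST(β)\{ε} to FOLLOW(B); if β nullable, add FOLLOW(A).
FOLLOW(S) = {$}


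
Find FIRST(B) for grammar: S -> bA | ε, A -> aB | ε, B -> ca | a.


Per alternative of B: FIRST(ca) = {c}; FIRST(a) = {a}
FIRST(B) = {a, c}


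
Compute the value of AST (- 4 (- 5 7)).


Evaluate inner: (- 5 7) = -2
Evaluate root: (- 4 -2) = 6
Result: 6


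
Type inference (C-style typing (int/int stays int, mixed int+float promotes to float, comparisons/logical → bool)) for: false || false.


Operand types: bool || bool
Rule: logical operators take bool operands and yield bool
Result type: bool


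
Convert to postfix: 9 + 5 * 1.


* has higher precedence, evaluate 5*1 first
Postfix: 9 5 1 * +


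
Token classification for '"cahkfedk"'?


Pattern: double-quoted sequence
Type: STRING_LITERAL


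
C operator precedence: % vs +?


'%' is multiplicative (level 10); '+' is additive (level 9)
Higher level binds tighter
'%' has higher precedence than '+'


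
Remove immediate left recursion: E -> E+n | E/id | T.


Left-recursive alternatives: E+n, E/id; non-recursive: T
Introduce E': E -> TE', E' -> +nE' | /idE' | ε


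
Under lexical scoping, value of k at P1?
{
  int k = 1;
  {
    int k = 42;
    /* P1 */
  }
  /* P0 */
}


k declared in the same block as P1
k = 42


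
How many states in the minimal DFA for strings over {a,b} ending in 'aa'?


Track the longest suffix of input matching a prefix of 'aa': 3 classes (prefixes of length 0..2)
Minimal DFA: 3 states


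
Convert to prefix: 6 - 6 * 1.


'*' binds tighter: tree is (- 6 (* 6 1))
Prefix: - 6 * 6 1


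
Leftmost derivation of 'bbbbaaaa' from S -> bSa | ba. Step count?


Derivation: S => bSa => bbSaa => bbbSaaa => bbbbaaaa
Steps: 4


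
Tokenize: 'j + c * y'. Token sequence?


Scan left to right, longest-match per lexeme
Tokens: ID(j), OP(+), ID(c), OP(*), ID(y)


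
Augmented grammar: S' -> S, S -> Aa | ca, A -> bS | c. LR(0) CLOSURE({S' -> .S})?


Start: S' -> .S
For each item with dot before a nonterminal B, add B -> .γ for every B-production
Closure: [S' -> .S, S -> .Aa, S -> .ca, A -> .bS, A -> .c]


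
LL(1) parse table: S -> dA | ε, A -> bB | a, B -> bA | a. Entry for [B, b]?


For [B, b]: 'b' ∈ FIRST(bA)
Entry: B -> bA


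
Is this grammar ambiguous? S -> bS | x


right-linear, alternatives start with distinct terminals 'b' vs 'x': unique leftmost derivation
Unambiguous


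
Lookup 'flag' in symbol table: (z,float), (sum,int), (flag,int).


Lookup 'flag' → type int


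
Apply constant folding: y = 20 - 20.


20 - 20 = 0 at compile time
Optimized: y = 0


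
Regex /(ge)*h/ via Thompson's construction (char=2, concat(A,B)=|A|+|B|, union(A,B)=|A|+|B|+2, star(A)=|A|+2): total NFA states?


Syntax tree has 3 char leaf(s), 0 union(s), 1 star(s)
chars contribute 3×2 = 6; each union adds +2; each star adds +2
Total: 6 + 0 + 2 = 8 states


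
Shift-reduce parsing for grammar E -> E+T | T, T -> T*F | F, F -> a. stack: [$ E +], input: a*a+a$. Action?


no handle ('E+' is not any RHS); shift 'a'
Action: shift


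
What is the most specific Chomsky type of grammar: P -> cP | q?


Right-linear: every RHS is a terminal or a terminal followed by one nonterminal
Classification: Type 3 (Regular)


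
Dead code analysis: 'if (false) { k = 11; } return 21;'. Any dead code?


condition is constant false, so the whole block is unreachable
Dead: 'if (false) { k = 11; }'


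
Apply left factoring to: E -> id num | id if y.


Common prefix: 'id'
Factored: E -> id E', E' -> num | if y


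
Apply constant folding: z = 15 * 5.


15 * 5 = 75 at compile time
Optimized: z = 75


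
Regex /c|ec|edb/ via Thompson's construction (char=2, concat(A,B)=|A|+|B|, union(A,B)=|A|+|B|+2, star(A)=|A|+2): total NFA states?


Syntax tree has 6 char leaf(s), 2 union(s), 0 star(s)
chars contribute 6×2 = 12; each union adds +2; each star adds +2
Total: 12 + 4 + 0 = 16 states


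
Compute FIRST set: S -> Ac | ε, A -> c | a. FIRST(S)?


Per alternative of S: FIRST(Ac) = {a, c}; FIRST(ε) = {ε}
FIRST(S) = {a, c, ε}


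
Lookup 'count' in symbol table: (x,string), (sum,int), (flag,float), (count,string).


Lookup 'count' → type string


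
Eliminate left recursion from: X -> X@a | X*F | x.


Left-recursive alternatives: X@a, X*F; non-recursive: x
Introduce X': X -> xX', X' -> @aX' | *FX' | ε


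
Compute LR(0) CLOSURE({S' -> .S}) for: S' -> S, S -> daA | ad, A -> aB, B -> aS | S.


Start: S' -> .S
For each item with dot before a nonterminal B, add B -> .γ for every B-production
Closure: [S' -> .S, S -> .daA, S -> .ad]


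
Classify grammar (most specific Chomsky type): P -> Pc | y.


Left-linear: every RHS is a terminal or one nonterminal followed by a terminal
Classification: Type 3 (Regular)


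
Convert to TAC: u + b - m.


Break into single-operator statements:
t1 = u + b
t2 = t1 - m


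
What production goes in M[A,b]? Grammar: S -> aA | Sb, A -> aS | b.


For [A, b]: 'b' ∈ FIRST(b)
Entry: A -> b


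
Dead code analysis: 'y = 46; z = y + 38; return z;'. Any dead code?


y is read by z's definition; z is returned
No dead code


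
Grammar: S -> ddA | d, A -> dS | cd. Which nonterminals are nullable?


A nonterminal is nullable iff some alternative derives ε (directly, or every symbol in it is nullable)
Nullable: {}


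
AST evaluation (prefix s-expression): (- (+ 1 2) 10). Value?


Evaluate inner: (+ 1 2) = 3
Evaluate root: (- 3 10) = -7
Result: -7


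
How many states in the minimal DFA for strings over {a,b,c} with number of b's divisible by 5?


Track (count of b) mod 5: states 0..4, accept at 0
Minimal DFA: 5 states


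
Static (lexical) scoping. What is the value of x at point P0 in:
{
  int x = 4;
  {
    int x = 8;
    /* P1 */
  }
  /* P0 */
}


x declared in the same block as P0
x = 4


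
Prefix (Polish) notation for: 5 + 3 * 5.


'*' binds tighter: tree is (+ 5 (* 3 5))
Prefix: + 5 * 3 5


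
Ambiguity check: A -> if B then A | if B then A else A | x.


dangling else: 'if B then if B then x else x' parses two ways
Ambiguous


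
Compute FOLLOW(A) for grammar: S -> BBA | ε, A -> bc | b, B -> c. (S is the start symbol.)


$ ∈ FOLLOW(S). For each A -> αBβ: add FIRST(β)\{ε} to FOLLOW(B); if β nullable, add FOLLOW(A).
FOLLOW(A) = {$}


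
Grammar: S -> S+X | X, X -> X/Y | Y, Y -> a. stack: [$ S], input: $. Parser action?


start symbol S on stack, input exhausted
Action: accept


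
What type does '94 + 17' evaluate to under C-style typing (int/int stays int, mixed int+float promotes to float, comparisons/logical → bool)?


Operand types: int + int
Rule: mixed int/float promotes to float; int/int stays int
Result type: int


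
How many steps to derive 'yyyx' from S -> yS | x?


Derivation: S => yS => yyS => yyyS => yyyx
Steps: 4


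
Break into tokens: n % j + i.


Scan left to right, longest-match per lexeme
Tokens: ID(n), OP(%), ID(j), OP(+), ID(i)


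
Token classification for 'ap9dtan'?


Pattern: letter/underscore followed by alphanumerics, not a keyword
Type: IDENTIFIER


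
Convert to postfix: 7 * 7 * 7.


Left to right (same or higher precedence on left)
Postfix: 7 7 * 7 *


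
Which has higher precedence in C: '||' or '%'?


'%' is multiplicative (level 10); '||' is logical OR (level 1)
Higher level binds tighter
'%' has higher precedence than '||'


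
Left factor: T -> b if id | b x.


Common prefix: 'b'
Factored: T -> b T', T' -> if id | x


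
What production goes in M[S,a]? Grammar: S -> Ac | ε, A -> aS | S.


For [S, a]: 'a' ∈ FIRST(Ac)
Entry: S -> Ac


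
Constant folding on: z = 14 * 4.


14 * 4 = 56 at compile time
Optimized: z = 56


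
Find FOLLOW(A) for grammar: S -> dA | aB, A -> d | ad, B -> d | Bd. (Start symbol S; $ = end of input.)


$ ∈ FOLLOW(S). For each A -> αBβ: add FIRST(β)\{ε} to FOLLOW(B); if β nullable, add FOLLOW(A).
FOLLOW(A) = {$}


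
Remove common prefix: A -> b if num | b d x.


Common prefix: 'b'
Factored: A -> b A', A' -> if num | d x


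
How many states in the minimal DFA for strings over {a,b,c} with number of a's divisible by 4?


Track (count of a) mod 4: states 0..3, accept at 0
Minimal DFA: 4 states


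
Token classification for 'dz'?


Pattern: letter/underscore followed by alphanumerics, not a keyword
Type: IDENTIFIER


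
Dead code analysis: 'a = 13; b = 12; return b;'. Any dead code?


a is assigned but never read
Dead: 'a = 13'


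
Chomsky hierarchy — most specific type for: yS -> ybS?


LHS has context (more than one symbol) and |LHS| ≤ |RHS|
Classification: Type 1 (Context-Sensitive)


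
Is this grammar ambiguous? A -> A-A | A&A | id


'id-id&id' has two parse trees (no precedence encoded between - and &)
Ambiguous


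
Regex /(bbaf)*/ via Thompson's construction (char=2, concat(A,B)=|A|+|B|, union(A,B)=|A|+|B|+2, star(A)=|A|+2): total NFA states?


Syntax tree has 4 char leaf(s), 0 union(s), 1 star(s)
chars contribute 4×2 = 8; each union adds +2; each star adds +2
Total: 8 + 0 + 2 = 10 states


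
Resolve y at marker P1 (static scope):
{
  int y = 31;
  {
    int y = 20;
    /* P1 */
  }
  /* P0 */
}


y declared in the same block as P1
y = 20


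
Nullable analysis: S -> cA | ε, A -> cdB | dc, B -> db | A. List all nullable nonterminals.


A nonterminal is nullable iff some alternative derives ε (directly, or every symbol in it is nullable)
Nullable: {S}
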